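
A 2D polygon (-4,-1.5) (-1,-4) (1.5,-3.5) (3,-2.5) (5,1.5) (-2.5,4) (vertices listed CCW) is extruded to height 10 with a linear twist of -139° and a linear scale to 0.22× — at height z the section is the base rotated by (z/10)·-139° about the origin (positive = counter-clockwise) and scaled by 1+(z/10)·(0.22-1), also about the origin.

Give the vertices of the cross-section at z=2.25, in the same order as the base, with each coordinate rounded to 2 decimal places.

Cross-section at z=2.25: (-3.46,0.66) (-2.42,-2.39) (-0.44,-3.11) (1.04,-3.05) (4.17,-1.08) (-0.05,3.89)

t = z/height = 2.25/10 = 0.225
s = 1 + (scale-1)·z/height = 1 + (0.22-1)·2.25/10 = 0.824500
θ = twist·z/height = -139°·2.25/10 = -31.2750° = -0.545852 rad
cos θ = 0.854685, sin θ = -0.519146 (intermediates below are computed at full precision and shown rounded to 5 d.p.)
v1: (-4,-1.5) → rotate → (-4.19746,0.79456) → ×s → (-3.46081,0.65511) → (-3.46,0.66)
v2: (-1,-4) → rotate → (-2.93127,-2.89960) → ×s → (-2.41683,-2.39072) → (-2.42,-2.39)
v3: (1.5,-3.5) → rotate → (-0.53498,-3.77012) → ×s → (-0.44109,-3.10846) → (-0.44,-3.11)
v4: (3,-2.5) → rotate → (1.26619,-3.69415) → ×s → (1.04397,-3.04583) → (1.04,-3.05)
v5: (5,1.5) → rotate → (5.05215,-1.31370) → ×s → (4.16549,-1.08315) → (4.17,-1.08)
v6: (-2.5,4) → rotate → (-0.06013,4.71661) → ×s → (-0.04958,3.88884) → (-0.05,3.89)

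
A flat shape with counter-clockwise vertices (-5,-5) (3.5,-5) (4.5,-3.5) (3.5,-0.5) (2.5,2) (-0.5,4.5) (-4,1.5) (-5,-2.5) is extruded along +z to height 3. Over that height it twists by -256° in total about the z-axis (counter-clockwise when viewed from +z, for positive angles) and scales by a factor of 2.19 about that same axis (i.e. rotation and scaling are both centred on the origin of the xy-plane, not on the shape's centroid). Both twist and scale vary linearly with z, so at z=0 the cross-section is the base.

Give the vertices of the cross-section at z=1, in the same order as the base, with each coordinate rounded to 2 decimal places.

t = z/height = 1/3 = 0.333333
s = 1 + (scale-1)·z/height = 1 + (2.19-1)·1/3 = 1.396667
θ = twist·z/height = -256°·1/3 = -85.3333° = -1.489348 rad
cos θ = 0.081359, sin θ = -0.996685 (intermediates below are computed at full precision and shown rounded to 5 d.p.)
v1: (-5,-5) → rotate → (-5.39022,4.57663) → ×s → (-7.52834,6.39203) → (-7.53,6.39)
v2: (3.5,-5) → rotate → (-4.69867,-3.89519) → ×s → (-6.56247,-5.44028) → (-6.56,-5.44)
v3: (4.5,-3.5) → rotate → (-3.12228,-4.76984) → ×s → (-4.36079,-6.66187) → (-4.36,-6.66)
v4: (3.5,-0.5) → rotate → (-0.21359,-3.52908) → ×s → (-0.29831,-4.92894) → (-0.30,-4.93)
v5: (2.5,2) → rotate → (2.19677,-2.32899) → ×s → (3.06815,-3.25283) → (3.07,-3.25)
v6: (-0.5,4.5) → rotate → (4.44440,0.86446) → ×s → (6.20735,1.20736) → (6.21,1.21)
v7: (-4,1.5) → rotate → (1.16959,4.10878) → ×s → (1.63353,5.73859) → (1.63,5.74)
v8: (-5,-2.5) → rotate → (-2.89851,4.78003) → ×s → (-4.04825,6.67611) → (-4.05,6.68)

Cross-section at z=1: (-7.53,6.39) (-6.56,-5.44) (-4.36,-6.66) (-0.30,-4.93) (3.07,-3.25) (6.21,1.21) (1.63,5.74) (-4.05,6.68)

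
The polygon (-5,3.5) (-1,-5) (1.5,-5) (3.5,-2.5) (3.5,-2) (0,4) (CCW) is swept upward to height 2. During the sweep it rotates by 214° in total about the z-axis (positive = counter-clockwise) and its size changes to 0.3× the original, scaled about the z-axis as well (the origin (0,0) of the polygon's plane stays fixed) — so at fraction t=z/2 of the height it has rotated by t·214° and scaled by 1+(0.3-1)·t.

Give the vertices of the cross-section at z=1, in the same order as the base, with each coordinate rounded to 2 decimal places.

t = z/height = 1/2 = 0.5
s = 1 + (scale-1)·z/height = 1 + (0.3-1)·1/2 = 0.650000
θ = twist·z/height = 214°·1/2 = 107.0000° = 1.867502 rad
cos θ = -0.292372, sin θ = 0.956305 (intermediates below are computed at full precision and shown rounded to 5 d.p.)
v1: (-5,3.5) → rotate → (-1.88521,-5.80482) → ×s → (-1.22539,-3.77314) → (-1.23,-3.77)
v2: (-1,-5) → rotate → (5.07390,0.50555) → ×s → (3.29803,0.32861) → (3.30,0.33)
v3: (1.5,-5) → rotate → (4.34297,2.89632) → ×s → (2.82293,1.88261) → (2.82,1.88)
v4: (3.5,-2.5) → rotate → (1.36746,4.07800) → ×s → (0.88885,2.65070) → (0.89,2.65)
v5: (3.5,-2) → rotate → (0.88931,3.93181) → ×s → (0.57805,2.55568) → (0.58,2.56)
v6: (0,4) → rotate → (-3.82522,-1.16949) → ×s → (-2.48639,-0.76017) → (-2.49,-0.76)

Cross-section at z=1: (-1.23,-3.77) (3.30,0.33) (2.82,1.88) (0.89,2.65) (0.58,2.56) (-2.49,-0.76)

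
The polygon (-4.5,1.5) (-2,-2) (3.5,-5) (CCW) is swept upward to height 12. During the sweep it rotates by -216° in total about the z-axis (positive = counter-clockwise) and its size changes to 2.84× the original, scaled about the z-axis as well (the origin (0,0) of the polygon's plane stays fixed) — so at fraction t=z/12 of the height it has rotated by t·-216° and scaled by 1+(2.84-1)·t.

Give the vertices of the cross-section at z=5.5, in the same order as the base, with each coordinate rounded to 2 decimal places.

Cross-section at z=5.5: (4.03,7.76) (-3.06,4.22) (-10.11,-4.93)

t = z/height = 5.5/12 = 0.458333
s = 1 + (scale-1)·z/height = 1 + (2.84-1)·5.5/12 = 1.843333
θ = twist·z/height = -216°·5.5/12 = -99.0000° = -1.727876 rad
cos θ = -0.156434, sin θ = -0.987688 (intermediates below are computed at full precision and shown rounded to 5 d.p.)
v1: (-4.5,1.5) → rotate → (2.18549,4.20995) → ×s → (4.02858,7.76033) → (4.03,7.76)
v2: (-2,-2) → rotate → (-1.66251,2.28825) → ×s → (-3.06456,4.21800) → (-3.06,4.22)
v3: (3.5,-5) → rotate → (-5.48596,-2.67474) → ×s → (-10.11246,-4.93043) → (-10.11,-4.93)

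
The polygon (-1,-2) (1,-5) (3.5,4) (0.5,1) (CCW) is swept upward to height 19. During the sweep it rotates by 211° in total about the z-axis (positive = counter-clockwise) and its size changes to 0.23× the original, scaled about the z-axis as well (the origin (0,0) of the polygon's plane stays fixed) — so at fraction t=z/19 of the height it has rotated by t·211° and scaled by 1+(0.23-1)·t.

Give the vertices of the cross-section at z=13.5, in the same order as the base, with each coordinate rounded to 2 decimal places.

Cross-section at z=13.5: (0.85,0.56) (0.74,2.19) (-2.28,-0.77) (-0.42,-0.28)

t = z/height = 13.5/19 = 0.710526
s = 1 + (scale-1)·z/height = 1 + (0.23-1)·13.5/19 = 0.452895
θ = twist·z/height = 211°·13.5/19 = 149.9211° = 2.616616 rad
cos θ = -0.865336, sin θ = 0.501193 (intermediates below are computed at full precision and shown rounded to 5 d.p.)
v1: (-1,-2) → rotate → (1.86772,1.22948) → ×s → (0.84588,0.55682) → (0.85,0.56)
v2: (1,-5) → rotate → (1.64063,4.82787) → ×s → (0.74303,2.18652) → (0.74,2.19)
v3: (3.5,4) → rotate → (-5.03345,-1.70717) → ×s → (-2.27962,-0.77317) → (-2.28,-0.77)
v4: (0.5,1) → rotate → (-0.93386,-0.61474) → ×s → (-0.42294,-0.27841) → (-0.42,-0.28)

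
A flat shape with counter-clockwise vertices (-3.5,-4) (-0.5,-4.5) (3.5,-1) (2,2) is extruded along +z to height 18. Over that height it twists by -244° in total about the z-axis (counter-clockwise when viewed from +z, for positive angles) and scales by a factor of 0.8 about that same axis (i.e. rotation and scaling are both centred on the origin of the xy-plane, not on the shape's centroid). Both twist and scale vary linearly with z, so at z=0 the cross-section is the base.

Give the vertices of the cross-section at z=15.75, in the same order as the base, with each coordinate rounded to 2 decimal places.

t = z/height = 15.75/18 = 0.875
s = 1 + (scale-1)·z/height = 1 + (0.8-1)·15.75/18 = 0.825000
θ = twist·z/height = -244°·15.75/18 = -213.5000° = -3.726278 rad
cos θ = -0.833886, sin θ = 0.551937 (intermediates below are computed at full precision and shown rounded to 5 d.p.)
v1: (-3.5,-4) → rotate → (5.12635,1.40376) → ×s → (4.22924,1.15811) → (4.23,1.16)
v2: (-0.5,-4.5) → rotate → (2.90066,3.47652) → ×s → (2.39304,2.86813) → (2.39,2.87)
v3: (3.5,-1) → rotate → (-2.36666,2.76567) → ×s → (-1.95250,2.28167) → (-1.95,2.28)
v4: (2,2) → rotate → (-2.77165,-0.56390) → ×s → (-2.28661,-0.46522) → (-2.29,-0.47)

Cross-section at z=15.75: (4.23,1.16) (2.39,2.87) (-1.95,2.28) (-2.29,-0.47)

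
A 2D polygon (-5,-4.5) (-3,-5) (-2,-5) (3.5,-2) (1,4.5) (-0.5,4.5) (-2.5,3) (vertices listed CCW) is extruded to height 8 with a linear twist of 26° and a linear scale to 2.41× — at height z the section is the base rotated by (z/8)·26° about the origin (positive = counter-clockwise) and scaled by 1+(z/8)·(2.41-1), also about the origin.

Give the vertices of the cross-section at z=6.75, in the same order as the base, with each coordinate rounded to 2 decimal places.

Cross-section at z=6.75: (-6.47,-13.23) (-2.00,-12.61) (0.03,-11.79) (8.75,-1.20) (-1.65,9.96) (-4.70,8.73) (-7.53,4.05)

t = z/height = 6.75/8 = 0.84375
s = 1 + (scale-1)·z/height = 1 + (2.41-1)·6.75/8 = 2.189688
θ = twist·z/height = 26°·6.75/8 = 21.9375° = 0.382882 rad
cos θ = 0.927592, sin θ = 0.373595 (intermediates below are computed at full precision and shown rounded to 5 d.p.)
v1: (-5,-4.5) → rotate → (-2.95678,-6.04214) → ×s → (-6.47443,-13.23040) → (-6.47,-13.23)
v2: (-3,-5) → rotate → (-0.91480,-5.75874) → ×s → (-2.00313,-12.60985) → (-2.00,-12.61)
v3: (-2,-5) → rotate → (0.01279,-5.38515) → ×s → (0.02801,-11.79179) → (0.03,-11.79)
v4: (3.5,-2) → rotate → (3.99376,-0.54760) → ×s → (8.74509,-1.19908) → (8.75,-1.20)
v5: (1,4.5) → rotate → (-0.75359,4.54776) → ×s → (-1.65012,9.95817) → (-1.65,9.96)
v6: (-0.5,4.5) → rotate → (-2.14497,3.98737) → ×s → (-4.69682,8.73109) → (-4.70,8.73)
v7: (-2.5,3) → rotate → (-3.43976,1.84879) → ×s → (-7.53201,4.04827) → (-7.53,4.05)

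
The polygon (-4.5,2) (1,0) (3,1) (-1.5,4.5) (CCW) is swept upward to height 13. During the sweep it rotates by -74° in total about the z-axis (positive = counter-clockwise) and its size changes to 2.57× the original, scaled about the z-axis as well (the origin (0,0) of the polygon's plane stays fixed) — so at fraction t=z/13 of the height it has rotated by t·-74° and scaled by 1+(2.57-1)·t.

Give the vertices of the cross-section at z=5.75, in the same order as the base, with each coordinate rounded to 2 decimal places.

Cross-section at z=5.75: (-4.58,6.97) (1.43,-0.92) (5.19,-1.32) (1.98,7.79)

t = z/height = 5.75/13 = 0.442308
s = 1 + (scale-1)·z/height = 1 + (2.57-1)·5.75/13 = 1.694423
θ = twist·z/height = -74°·5.75/13 = -32.7308° = -0.571260 rad
cos θ = 0.841221, sin θ = -0.540692 (intermediates below are computed at full precision and shown rounded to 5 d.p.)
v1: (-4.5,2) → rotate → (-2.70411,4.11556) → ×s → (-4.58190,6.97349) → (-4.58,6.97)
v2: (1,0) → rotate → (0.84122,-0.54069) → ×s → (1.42538,-0.91616) → (1.43,-0.92)
v3: (3,1) → rotate → (3.06435,-0.78086) → ×s → (5.19231,-1.32310) → (5.19,-1.32)
v4: (-1.5,4.5) → rotate → (1.17128,4.59653) → ×s → (1.98465,7.78847) → (1.98,7.79)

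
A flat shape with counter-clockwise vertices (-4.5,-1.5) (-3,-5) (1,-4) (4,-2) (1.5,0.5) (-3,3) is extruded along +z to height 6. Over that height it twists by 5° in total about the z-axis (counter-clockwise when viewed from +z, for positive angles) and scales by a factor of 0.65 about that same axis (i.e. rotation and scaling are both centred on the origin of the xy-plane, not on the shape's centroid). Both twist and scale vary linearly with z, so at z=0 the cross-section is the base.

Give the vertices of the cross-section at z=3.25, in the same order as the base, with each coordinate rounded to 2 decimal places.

Cross-section at z=3.25: (-3.59,-1.39) (-2.24,-4.16) (0.96,-3.20) (3.31,-1.47) (1.20,0.46) (-2.54,2.31)

t = z/height = 3.25/6 = 0.541667
s = 1 + (scale-1)·z/height = 1 + (0.65-1)·3.25/6 = 0.810417
θ = twist·z/height = 5°·3.25/6 = 2.7083° = 0.047269 rad
cos θ = 0.998883, sin θ = 0.047252 (intermediates below are computed at full precision and shown rounded to 5 d.p.)
v1: (-4.5,-1.5) → rotate → (-4.42410,-1.71096) → ×s → (-3.58536,-1.38659) → (-3.59,-1.39)
v2: (-3,-5) → rotate → (-2.76039,-5.13617) → ×s → (-2.23707,-4.16244) → (-2.24,-4.16)
v3: (1,-4) → rotate → (1.18789,-3.94828) → ×s → (0.96269,-3.19975) → (0.96,-3.20)
v4: (4,-2) → rotate → (4.09004,-1.80876) → ×s → (3.31463,-1.46585) → (3.31,-1.47)
v5: (1.5,0.5) → rotate → (1.47470,0.57032) → ×s → (1.19512,0.46220) → (1.20,0.46)
v6: (-3,3) → rotate → (-3.13840,2.85489) → ×s → (-2.54342,2.31365) → (-2.54,2.31)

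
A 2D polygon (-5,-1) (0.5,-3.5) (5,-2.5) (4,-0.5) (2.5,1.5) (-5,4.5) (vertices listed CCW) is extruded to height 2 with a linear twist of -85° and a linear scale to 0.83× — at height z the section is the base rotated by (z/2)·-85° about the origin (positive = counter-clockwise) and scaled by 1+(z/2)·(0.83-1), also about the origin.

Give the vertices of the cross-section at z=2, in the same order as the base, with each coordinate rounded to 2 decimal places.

t = z/height = 2/2 = 1
s = 1 + (scale-1)·z/height = 1 + (0.83-1)·2/2 = 0.830000
θ = twist·z/height = -85°·2/2 = -85.0000° = -1.483530 rad
cos θ = 0.087156, sin θ = -0.996195 (intermediates below are computed at full precision and shown rounded to 5 d.p.)
v1: (-5,-1) → rotate → (-1.43197,4.89382) → ×s → (-1.18854,4.06187) → (-1.19,4.06)
v2: (0.5,-3.5) → rotate → (-3.44310,-0.80314) → ×s → (-2.85778,-0.66661) → (-2.86,-0.67)
v3: (5,-2.5) → rotate → (-2.05471,-5.19886) → ×s → (-1.70541,-4.31506) → (-1.71,-4.32)
v4: (4,-0.5) → rotate → (-0.14947,-4.02836) → ×s → (-0.12406,-3.34354) → (-0.12,-3.34)
v5: (2.5,1.5) → rotate → (1.71218,-2.35975) → ×s → (1.42111,-1.95860) → (1.42,-1.96)
v6: (-5,4.5) → rotate → (4.04710,5.37317) → ×s → (3.35909,4.45973) → (3.36,4.46)

Cross-section at z=2: (-1.19,4.06) (-2.86,-0.67) (-1.71,-4.32) (-0.12,-3.34) (1.42,-1.96) (3.36,4.46)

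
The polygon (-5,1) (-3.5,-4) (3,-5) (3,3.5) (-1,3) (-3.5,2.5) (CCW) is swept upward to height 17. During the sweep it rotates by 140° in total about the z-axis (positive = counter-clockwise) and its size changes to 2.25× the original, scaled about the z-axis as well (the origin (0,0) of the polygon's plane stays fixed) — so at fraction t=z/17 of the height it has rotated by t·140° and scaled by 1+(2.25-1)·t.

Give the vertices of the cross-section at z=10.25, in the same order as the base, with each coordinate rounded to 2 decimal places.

Cross-section at z=10.25: (-2.60,-8.56) (6.38,-6.79) (9.24,4.38) (-5.60,5.83) (-5.41,-1.23) (-4.96,-5.68)

t = z/height = 10.25/17 = 0.602941
s = 1 + (scale-1)·z/height = 1 + (2.25-1)·10.25/17 = 1.753676
θ = twist·z/height = 140°·10.25/17 = 84.4118° = 1.473263 rad
cos θ = 0.097379, sin θ = 0.995247 (intermediates below are computed at full precision and shown rounded to 5 d.p.)
v1: (-5,1) → rotate → (-1.48214,-4.87886) → ×s → (-2.59919,-8.55594) → (-2.60,-8.56)
v2: (-3.5,-4) → rotate → (3.64016,-3.87288) → ×s → (6.38367,-6.79178) → (6.38,-6.79)
v3: (3,-5) → rotate → (5.26837,2.49885) → ×s → (9.23902,4.38217) → (9.24,4.38)
v4: (3,3.5) → rotate → (-3.19123,3.32657) → ×s → (-5.59639,5.83372) → (-5.60,5.83)
v5: (-1,3) → rotate → (-3.08312,-0.70311) → ×s → (-5.40680,-1.23303) → (-5.41,-1.23)
v6: (-3.5,2.5) → rotate → (-2.82894,-3.23992) → ×s → (-4.96105,-5.68177) → (-4.96,-5.68)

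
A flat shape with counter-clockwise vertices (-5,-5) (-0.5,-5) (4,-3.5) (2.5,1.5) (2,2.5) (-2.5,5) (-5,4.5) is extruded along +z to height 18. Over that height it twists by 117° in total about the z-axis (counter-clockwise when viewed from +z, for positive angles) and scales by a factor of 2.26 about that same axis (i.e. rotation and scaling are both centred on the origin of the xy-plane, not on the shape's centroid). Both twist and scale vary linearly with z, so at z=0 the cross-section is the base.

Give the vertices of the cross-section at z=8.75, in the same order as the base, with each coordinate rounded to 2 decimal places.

Cross-section at z=8.75: (2.35,-11.16) (6.31,-5.08) (8.25,2.32) (0.18,4.70) (-1.61,4.90) (-8.96,1.03) (-10.48,-2.79)

t = z/height = 8.75/18 = 0.486111
s = 1 + (scale-1)·z/height = 1 + (2.26-1)·8.75/18 = 1.612500
θ = twist·z/height = 117°·8.75/18 = 56.8750° = 0.992656 rad
cos θ = 0.546467, sin θ = 0.837480 (intermediates below are computed at full precision and shown rounded to 5 d.p.)
v1: (-5,-5) → rotate → (1.45506,-6.91974) → ×s → (2.34629,-11.15808) → (2.35,-11.16)
v2: (-0.5,-5) → rotate → (3.91417,-3.15108) → ×s → (6.31160,-5.08111) → (6.31,-5.08)
v3: (4,-3.5) → rotate → (5.11705,1.43729) → ×s → (8.25124,2.31762) → (8.25,2.32)
v4: (2.5,1.5) → rotate → (0.10995,2.91340) → ×s → (0.17729,4.69786) → (0.18,4.70)
v5: (2,2.5) → rotate → (-1.00077,3.04113) → ×s → (-1.61374,4.90382) → (-1.61,4.90)
v6: (-2.5,5) → rotate → (-5.55357,0.63864) → ×s → (-8.95513,1.02980) → (-8.96,1.03)
v7: (-5,4.5) → rotate → (-6.50100,-1.72830) → ×s → (-10.48286,-2.78688) → (-10.48,-2.79)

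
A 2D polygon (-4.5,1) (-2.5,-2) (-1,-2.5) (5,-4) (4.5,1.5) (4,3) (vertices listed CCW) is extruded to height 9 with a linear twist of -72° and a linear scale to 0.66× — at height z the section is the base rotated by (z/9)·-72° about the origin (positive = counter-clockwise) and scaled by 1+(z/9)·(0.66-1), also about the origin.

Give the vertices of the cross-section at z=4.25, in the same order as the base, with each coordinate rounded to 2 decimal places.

Cross-section at z=4.25: (-2.66,2.81) (-2.68,-0.22) (-1.87,-1.27) (1.60,-5.13) (3.84,-1.07) (4.19,0.21)

t = z/height = 4.25/9 = 0.472222
s = 1 + (scale-1)·z/height = 1 + (0.66-1)·4.25/9 = 0.839444
θ = twist·z/height = -72°·4.25/9 = -34.0000° = -0.593412 rad
cos θ = 0.829038, sin θ = -0.559193 (intermediates below are computed at full precision and shown rounded to 5 d.p.)
v1: (-4.5,1) → rotate → (-3.17148,3.34541) → ×s → (-2.66228,2.80828) → (-2.66,2.81)
v2: (-2.5,-2) → rotate → (-3.19098,-0.26009) → ×s → (-2.67865,-0.21833) → (-2.68,-0.22)
v3: (-1,-2.5) → rotate → (-2.22702,-1.51340) → ×s → (-1.86946,-1.27042) → (-1.87,-1.27)
v4: (5,-4) → rotate → (1.90842,-6.11211) → ×s → (1.60201,-5.13078) → (1.60,-5.13)
v5: (4.5,1.5) → rotate → (4.56946,-1.27281) → ×s → (3.83581,-1.06845) → (3.84,-1.07)
v6: (4,3) → rotate → (4.99373,0.25034) → ×s → (4.19196,0.21015) → (4.19,0.21)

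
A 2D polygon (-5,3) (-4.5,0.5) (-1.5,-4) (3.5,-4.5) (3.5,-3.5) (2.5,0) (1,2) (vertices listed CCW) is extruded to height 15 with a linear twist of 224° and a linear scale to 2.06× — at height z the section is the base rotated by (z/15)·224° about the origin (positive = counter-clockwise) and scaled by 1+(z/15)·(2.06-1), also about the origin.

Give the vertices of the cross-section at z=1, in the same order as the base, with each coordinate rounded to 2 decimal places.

t = z/height = 1/15 = 0.0666667
s = 1 + (scale-1)·z/height = 1 + (2.06-1)·1/15 = 1.070667
θ = twist·z/height = 224°·1/15 = 14.9333° = 0.260636 rad
cos θ = 0.966226, sin θ = 0.257695 (intermediates below are computed at full precision and shown rounded to 5 d.p.)
v1: (-5,3) → rotate → (-5.60422,1.61020) → ×s → (-6.00025,1.72399) → (-6.00,1.72)
v2: (-4.5,0.5) → rotate → (-4.47687,-0.67651) → ×s → (-4.79323,-0.72432) → (-4.79,-0.72)
v3: (-1.5,-4) → rotate → (-0.41856,-4.25145) → ×s → (-0.44814,-4.55188) → (-0.45,-4.55)
v4: (3.5,-4.5) → rotate → (4.54142,-3.44609) → ×s → (4.86235,-3.68961) → (4.86,-3.69)
v5: (3.5,-3.5) → rotate → (4.28372,-2.47986) → ×s → (4.58644,-2.65510) → (4.59,-2.66)
v6: (2.5,0) → rotate → (2.41557,0.64424) → ×s → (2.58627,0.68976) → (2.59,0.69)
v7: (1,2) → rotate → (0.45084,2.19015) → ×s → (0.48270,2.34492) → (0.48,2.34)

Cross-section at z=1: (-6.00,1.72) (-4.79,-0.72) (-0.45,-4.55) (4.86,-3.69) (4.59,-2.66) (2.59,0.69) (0.48,2.34)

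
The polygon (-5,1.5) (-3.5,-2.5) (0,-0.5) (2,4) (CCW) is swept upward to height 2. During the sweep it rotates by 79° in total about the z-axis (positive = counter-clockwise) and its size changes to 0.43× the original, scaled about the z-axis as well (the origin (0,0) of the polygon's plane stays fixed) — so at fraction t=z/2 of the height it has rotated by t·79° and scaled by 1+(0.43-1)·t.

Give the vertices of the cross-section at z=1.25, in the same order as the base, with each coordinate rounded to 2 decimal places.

t = z/height = 1.25/2 = 0.625
s = 1 + (scale-1)·z/height = 1 + (0.43-1)·1.25/2 = 0.643750
θ = twist·z/height = 79°·1.25/2 = 49.3750° = 0.861756 rad
cos θ = 0.651105, sin θ = 0.758987 (intermediates below are computed at full precision and shown rounded to 5 d.p.)
v1: (-5,1.5) → rotate → (-4.39401,-2.81828) → ×s → (-2.82864,-1.81427) → (-2.83,-1.81)
v2: (-3.5,-2.5) → rotate → (-0.38140,-4.28422) → ×s → (-0.24553,-2.75797) → (-0.25,-2.76)
v3: (0,-0.5) → rotate → (0.37949,-0.32555) → ×s → (0.24430,-0.20957) → (0.24,-0.21)
v4: (2,4) → rotate → (-1.73374,4.12240) → ×s → (-1.11609,2.65379) → (-1.12,2.65)

Cross-section at z=1.25: (-2.83,-1.81) (-0.25,-2.76) (0.24,-0.21) (-1.12,2.65)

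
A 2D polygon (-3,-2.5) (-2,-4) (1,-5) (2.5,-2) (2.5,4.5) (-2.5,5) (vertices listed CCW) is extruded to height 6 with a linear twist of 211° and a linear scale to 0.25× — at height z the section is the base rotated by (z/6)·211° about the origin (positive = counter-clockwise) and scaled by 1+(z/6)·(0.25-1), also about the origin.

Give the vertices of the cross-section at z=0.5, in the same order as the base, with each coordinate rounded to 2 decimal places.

t = z/height = 0.5/6 = 0.0833333
s = 1 + (scale-1)·z/height = 1 + (0.25-1)·0.5/6 = 0.937500
θ = twist·z/height = 211°·0.5/6 = 17.5833° = 0.306887 rad
cos θ = 0.953279, sin θ = 0.302093 (intermediates below are computed at full precision and shown rounded to 5 d.p.)
v1: (-3,-2.5) → rotate → (-2.10460,-3.28947) → ×s → (-1.97307,-3.08388) → (-1.97,-3.08)
v2: (-2,-4) → rotate → (-0.69819,-4.41730) → ×s → (-0.65455,-4.14122) → (-0.65,-4.14)
v3: (1,-5) → rotate → (2.46374,-4.46430) → ×s → (2.30976,-4.18528) → (2.31,-4.19)
v4: (2.5,-2) → rotate → (2.98738,-1.15133) → ×s → (2.80067,-1.07937) → (2.80,-1.08)
v5: (2.5,4.5) → rotate → (1.02378,5.04499) → ×s → (0.95979,4.72967) → (0.96,4.73)
v6: (-2.5,5) → rotate → (-3.89366,4.01116) → ×s → (-3.65031,3.76046) → (-3.65,3.76)

Cross-section at z=0.5: (-1.97,-3.08) (-0.65,-4.14) (2.31,-4.19) (2.80,-1.08) (0.96,4.73) (-3.65,3.76)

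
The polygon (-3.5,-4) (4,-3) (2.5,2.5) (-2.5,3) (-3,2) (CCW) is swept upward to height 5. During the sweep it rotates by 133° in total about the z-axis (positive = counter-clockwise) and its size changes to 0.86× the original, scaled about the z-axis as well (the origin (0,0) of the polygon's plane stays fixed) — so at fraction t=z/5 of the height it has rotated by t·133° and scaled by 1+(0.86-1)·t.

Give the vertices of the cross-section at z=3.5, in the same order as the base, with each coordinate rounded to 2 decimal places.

Cross-section at z=3.5: (3.77,-2.96) (2.51,3.75) (-2.37,2.13) (-2.58,-2.40) (-1.66,-2.80)

t = z/height = 3.5/5 = 0.7
s = 1 + (scale-1)·z/height = 1 + (0.86-1)·3.5/5 = 0.902000
θ = twist·z/height = 133°·3.5/5 = 93.1000° = 1.624902 rad
cos θ = -0.054079, sin θ = 0.998537 (intermediates below are computed at full precision and shown rounded to 5 d.p.)
v1: (-3.5,-4) → rotate → (4.18342,-3.27856) → ×s → (3.77345,-2.95726) → (3.77,-2.96)
v2: (4,-3) → rotate → (2.77929,4.15638) → ×s → (2.50692,3.74906) → (2.51,3.75)
v3: (2.5,2.5) → rotate → (-2.63154,2.36114) → ×s → (-2.37365,2.12975) → (-2.37,2.13)
v4: (-2.5,3) → rotate → (-2.86041,-2.65858) → ×s → (-2.58009,-2.39804) → (-2.58,-2.40)
v5: (-3,2) → rotate → (-1.83484,-3.10377) → ×s → (-1.65502,-2.79960) → (-1.66,-2.80)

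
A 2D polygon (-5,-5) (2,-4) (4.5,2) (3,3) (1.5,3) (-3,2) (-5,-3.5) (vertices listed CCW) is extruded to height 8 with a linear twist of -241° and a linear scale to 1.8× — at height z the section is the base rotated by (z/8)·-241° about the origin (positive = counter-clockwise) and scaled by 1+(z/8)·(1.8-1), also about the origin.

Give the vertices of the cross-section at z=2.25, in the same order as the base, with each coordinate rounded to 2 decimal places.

t = z/height = 2.25/8 = 0.28125
s = 1 + (scale-1)·z/height = 1 + (1.8-1)·2.25/8 = 1.225000
θ = twist·z/height = -241°·2.25/8 = -67.7813° = -1.183006 rad
cos θ = 0.378144, sin θ = -0.925747 (intermediates below are computed at full precision and shown rounded to 5 d.p.)
v1: (-5,-5) → rotate → (-6.51945,2.73802) → ×s → (-7.98633,3.35407) → (-7.99,3.35)
v2: (2,-4) → rotate → (-2.94670,-3.36407) → ×s → (-3.60971,-4.12098) → (-3.61,-4.12)
v3: (4.5,2) → rotate → (3.55314,-3.40957) → ×s → (4.35260,-4.17673) → (4.35,-4.18)
v4: (3,3) → rotate → (3.91167,-1.64281) → ×s → (4.79180,-2.01244) → (4.79,-2.01)
v5: (1.5,3) → rotate → (3.34446,-0.25419) → ×s → (4.09696,-0.31138) → (4.10,-0.31)
v6: (-3,2) → rotate → (0.71706,3.53353) → ×s → (0.87840,4.32857) → (0.88,4.33)
v7: (-5,-3.5) → rotate → (-5.13083,3.30523) → ×s → (-6.28527,4.04891) → (-6.29,4.05)

Cross-section at z=2.25: (-7.99,3.35) (-3.61,-4.12) (4.35,-4.18) (4.79,-2.01) (4.10,-0.31) (0.88,4.33) (-6.29,4.05)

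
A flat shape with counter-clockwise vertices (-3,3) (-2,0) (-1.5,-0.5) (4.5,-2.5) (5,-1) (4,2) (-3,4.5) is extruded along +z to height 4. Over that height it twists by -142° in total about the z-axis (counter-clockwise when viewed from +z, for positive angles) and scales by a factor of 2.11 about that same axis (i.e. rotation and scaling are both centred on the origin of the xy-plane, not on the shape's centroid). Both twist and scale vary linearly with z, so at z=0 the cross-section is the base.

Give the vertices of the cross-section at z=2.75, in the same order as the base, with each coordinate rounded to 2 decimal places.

t = z/height = 2.75/4 = 0.6875
s = 1 + (scale-1)·z/height = 1 + (2.11-1)·2.75/4 = 1.763125
θ = twist·z/height = -142°·2.75/4 = -97.6250° = -1.703878 rad
cos θ = -0.132689, sin θ = -0.991158 (intermediates below are computed at full precision and shown rounded to 5 d.p.)
v1: (-3,3) → rotate → (3.37154,2.57541) → ×s → (5.94445,4.54076) → (5.94,4.54)
v2: (-2,0) → rotate → (0.26538,1.98232) → ×s → (0.46789,3.49507) → (0.47,3.50)
v3: (-1.5,-0.5) → rotate → (-0.29655,1.55308) → ×s → (-0.52285,2.73828) → (-0.52,2.74)
v4: (4.5,-2.5) → rotate → (-3.07499,-4.12849) → ×s → (-5.42160,-7.27904) → (-5.42,-7.28)
v5: (5,-1) → rotate → (-1.65460,-4.82310) → ×s → (-2.91727,-8.50373) → (-2.92,-8.50)
v6: (4,2) → rotate → (1.45156,-4.23001) → ×s → (2.55928,-7.45803) → (2.56,-7.46)
v7: (-3,4.5) → rotate → (4.85828,2.37637) → ×s → (8.56575,4.18984) → (8.57,4.19)

Cross-section at z=2.75: (5.94,4.54) (0.47,3.50) (-0.52,2.74) (-5.42,-7.28) (-2.92,-8.50) (2.56,-7.46) (8.57,4.19)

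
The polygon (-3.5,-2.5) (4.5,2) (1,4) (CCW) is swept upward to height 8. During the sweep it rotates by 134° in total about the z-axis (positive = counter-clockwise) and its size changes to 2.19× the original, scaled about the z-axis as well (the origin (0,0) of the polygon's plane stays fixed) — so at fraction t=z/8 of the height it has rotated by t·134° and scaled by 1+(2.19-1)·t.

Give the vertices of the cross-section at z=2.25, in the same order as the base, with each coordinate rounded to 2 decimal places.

t = z/height = 2.25/8 = 0.28125
s = 1 + (scale-1)·z/height = 1 + (2.19-1)·2.25/8 = 1.334688
θ = twist·z/height = 134°·2.25/8 = 37.6875° = 0.657771 rad
cos θ = 0.791357, sin θ = 0.611354 (intermediates below are computed at full precision and shown rounded to 5 d.p.)
v1: (-3.5,-2.5) → rotate → (-1.24136,-4.11813) → ×s → (-1.65683,-5.49642) → (-1.66,-5.50)
v2: (4.5,2) → rotate → (2.33840,4.33381) → ×s → (3.12103,5.78428) → (3.12,5.78)
v3: (1,4) → rotate → (-1.65406,3.77678) → ×s → (-2.20765,5.04082) → (-2.21,5.04)

Cross-section at z=2.25: (-1.66,-5.50) (3.12,5.78) (-2.21,5.04)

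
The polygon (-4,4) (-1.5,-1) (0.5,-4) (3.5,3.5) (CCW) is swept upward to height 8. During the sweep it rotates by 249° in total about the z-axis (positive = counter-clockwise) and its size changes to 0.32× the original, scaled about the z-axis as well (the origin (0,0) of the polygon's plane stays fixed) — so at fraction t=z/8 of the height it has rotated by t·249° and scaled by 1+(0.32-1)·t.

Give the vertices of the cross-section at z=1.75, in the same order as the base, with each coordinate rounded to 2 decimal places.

Cross-section at z=1.75: (-4.75,-0.79) (-0.05,-1.53) (3.02,-1.63) (-0.69,4.16)

t = z/height = 1.75/8 = 0.21875
s = 1 + (scale-1)·z/height = 1 + (0.32-1)·1.75/8 = 0.851250
θ = twist·z/height = 249°·1.75/8 = 54.4688° = 0.950659 rad
cos θ = 0.581147, sin θ = 0.813799 (intermediates below are computed at full precision and shown rounded to 5 d.p.)
v1: (-4,4) → rotate → (-5.57978,-0.93061) → ×s → (-4.74979,-0.79218) → (-4.75,-0.79)
v2: (-1.5,-1) → rotate → (-0.05792,-1.80184) → ×s → (-0.04931,-1.53382) → (-0.05,-1.53)
v3: (0.5,-4) → rotate → (3.54577,-1.91769) → ×s → (3.01834,-1.63243) → (3.02,-1.63)
v4: (3.5,3.5) → rotate → (-0.81428,4.88231) → ×s → (-0.69316,4.15607) → (-0.69,4.16)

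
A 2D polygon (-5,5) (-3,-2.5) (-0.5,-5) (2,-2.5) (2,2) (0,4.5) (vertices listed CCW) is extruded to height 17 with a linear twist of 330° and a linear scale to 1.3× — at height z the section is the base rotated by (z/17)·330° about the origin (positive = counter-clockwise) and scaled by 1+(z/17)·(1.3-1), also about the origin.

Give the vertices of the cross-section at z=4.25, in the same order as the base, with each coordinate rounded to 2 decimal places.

t = z/height = 4.25/17 = 0.25
s = 1 + (scale-1)·z/height = 1 + (1.3-1)·4.25/17 = 1.075000
θ = twist·z/height = 330°·4.25/17 = 82.5000° = 1.439897 rad
cos θ = 0.130526, sin θ = 0.991445 (intermediates below are computed at full precision and shown rounded to 5 d.p.)
v1: (-5,5) → rotate → (-5.60986,-4.30459) → ×s → (-6.03059,-4.62744) → (-6.03,-4.63)
v2: (-3,-2.5) → rotate → (2.08703,-3.30065) → ×s → (2.24356,-3.54820) → (2.24,-3.55)
v3: (-0.5,-5) → rotate → (4.89196,-1.14835) → ×s → (5.25886,-1.23448) → (5.26,-1.23)
v4: (2,-2.5) → rotate → (2.73966,1.65657) → ×s → (2.94514,1.78082) → (2.95,1.78)
v5: (2,2) → rotate → (-1.72184,2.24394) → ×s → (-1.85098,2.41224) → (-1.85,2.41)
v6: (0,4.5) → rotate → (-4.46150,0.58737) → ×s → (-4.79611,0.63142) → (-4.80,0.63)

Cross-section at z=4.25: (-6.03,-4.63) (2.24,-3.55) (5.26,-1.23) (2.95,1.78) (-1.85,2.41) (-4.80,0.63)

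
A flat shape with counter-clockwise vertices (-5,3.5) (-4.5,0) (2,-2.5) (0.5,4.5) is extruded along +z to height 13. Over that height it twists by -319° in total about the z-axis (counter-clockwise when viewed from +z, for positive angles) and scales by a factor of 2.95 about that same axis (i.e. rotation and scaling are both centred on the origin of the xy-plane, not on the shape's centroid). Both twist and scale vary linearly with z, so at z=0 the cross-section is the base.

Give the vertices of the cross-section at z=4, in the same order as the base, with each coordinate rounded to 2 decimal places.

t = z/height = 4/13 = 0.307692
s = 1 + (scale-1)·z/height = 1 + (2.95-1)·4/13 = 1.600000
θ = twist·z/height = -319°·4/13 = -98.1538° = -1.713108 rad
cos θ = -0.141832, sin θ = -0.989891 (intermediates below are computed at full precision and shown rounded to 5 d.p.)
v1: (-5,3.5) → rotate → (4.17378,4.45304) → ×s → (6.67804,7.12487) → (6.68,7.12)
v2: (-4.5,0) → rotate → (0.63824,4.45451) → ×s → (1.02119,7.12721) → (1.02,7.13)
v3: (2,-2.5) → rotate → (-2.75839,-1.62520) → ×s → (-4.41342,-2.60032) → (-4.41,-2.60)
v4: (0.5,4.5) → rotate → (4.38359,-1.13319) → ×s → (7.01375,-1.81310) → (7.01,-1.81)

Cross-section at z=4: (6.68,7.12) (1.02,7.13) (-4.41,-2.60) (7.01,-1.81)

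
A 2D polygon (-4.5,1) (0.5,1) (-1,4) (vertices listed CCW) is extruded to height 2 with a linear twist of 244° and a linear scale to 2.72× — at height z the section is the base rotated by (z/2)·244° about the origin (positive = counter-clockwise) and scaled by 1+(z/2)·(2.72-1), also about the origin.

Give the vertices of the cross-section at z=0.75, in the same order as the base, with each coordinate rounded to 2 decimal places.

t = z/height = 0.75/2 = 0.375
s = 1 + (scale-1)·z/height = 1 + (2.72-1)·0.75/2 = 1.645000
θ = twist·z/height = 244°·0.75/2 = 91.5000° = 1.596976 rad
cos θ = -0.026177, sin θ = 0.999657 (intermediates below are computed at full precision and shown rounded to 5 d.p.)
v1: (-4.5,1) → rotate → (-0.88186,-4.52463) → ×s → (-1.45066,-7.44302) → (-1.45,-7.44)
v2: (0.5,1) → rotate → (-1.01275,0.47365) → ×s → (-1.66597,0.77916) → (-1.67,0.78)
v3: (-1,4) → rotate → (-3.97245,-1.10437) → ×s → (-6.53468,-1.81668) → (-6.53,-1.82)

Cross-section at z=0.75: (-1.45,-7.44) (-1.67,0.78) (-6.53,-1.82)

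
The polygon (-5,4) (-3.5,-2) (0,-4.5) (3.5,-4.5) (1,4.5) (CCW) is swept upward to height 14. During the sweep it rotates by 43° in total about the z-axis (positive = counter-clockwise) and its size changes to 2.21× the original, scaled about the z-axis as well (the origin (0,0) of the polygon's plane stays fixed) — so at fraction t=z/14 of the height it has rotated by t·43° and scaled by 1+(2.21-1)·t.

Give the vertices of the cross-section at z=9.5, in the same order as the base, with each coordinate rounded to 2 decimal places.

Cross-section at z=9.5: (-11.50,1.92) (-3.79,-6.29) (4.00,-7.15) (9.56,-4.05) (-2.41,8.04)

t = z/height = 9.5/14 = 0.678571
s = 1 + (scale-1)·z/height = 1 + (2.21-1)·9.5/14 = 1.821071
θ = twist·z/height = 43°·9.5/14 = 29.1786° = 0.509262 rad
cos θ = 0.873104, sin θ = 0.487533 (intermediates below are computed at full precision and shown rounded to 5 d.p.)
v1: (-5,4) → rotate → (-6.31565,1.05475) → ×s → (-11.50126,1.92078) → (-11.50,1.92)
v2: (-3.5,-2) → rotate → (-2.08080,-3.45257) → ×s → (-3.78928,-6.28739) → (-3.79,-6.29)
v3: (0,-4.5) → rotate → (2.19390,-3.92897) → ×s → (3.99525,-7.15494) → (4.00,-7.15)
v4: (3.5,-4.5) → rotate → (5.24976,-2.22260) → ×s → (9.56020,-4.04752) → (9.56,-4.05)
v5: (1,4.5) → rotate → (-1.32079,4.41650) → ×s → (-2.40526,8.04277) → (-2.41,8.04)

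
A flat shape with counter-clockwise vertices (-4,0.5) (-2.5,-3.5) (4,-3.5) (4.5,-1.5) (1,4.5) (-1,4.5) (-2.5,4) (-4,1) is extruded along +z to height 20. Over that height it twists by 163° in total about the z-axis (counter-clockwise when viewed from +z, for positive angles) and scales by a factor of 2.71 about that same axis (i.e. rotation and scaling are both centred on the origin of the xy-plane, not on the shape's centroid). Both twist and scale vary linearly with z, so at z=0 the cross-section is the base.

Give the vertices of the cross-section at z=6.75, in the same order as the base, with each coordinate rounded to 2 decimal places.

t = z/height = 6.75/20 = 0.3375
s = 1 + (scale-1)·z/height = 1 + (2.71-1)·6.75/20 = 1.577125
θ = twist·z/height = 163°·6.75/20 = 55.0125° = 0.960149 rad
cos θ = 0.573398, sin θ = 0.819277 (intermediates below are computed at full precision and shown rounded to 5 d.p.)
v1: (-4,0.5) → rotate → (-2.70323,-2.99041) → ×s → (-4.26333,-4.71625) → (-4.26,-4.72)
v2: (-2.5,-3.5) → rotate → (1.43398,-4.05508) → ×s → (2.26156,-6.39538) → (2.26,-6.40)
v3: (4,-3.5) → rotate → (5.16106,1.27022) → ×s → (8.13964,2.00329) → (8.14,2.00)
v4: (4.5,-1.5) → rotate → (3.80921,2.82665) → ×s → (6.00759,4.45798) → (6.01,4.46)
v5: (1,4.5) → rotate → (-3.11335,3.39957) → ×s → (-4.91014,5.36154) → (-4.91,5.36)
v6: (-1,4.5) → rotate → (-4.26014,1.76101) → ×s → (-6.71878,2.77734) → (-6.72,2.78)
v7: (-2.5,4) → rotate → (-4.71060,0.24540) → ×s → (-7.42921,0.38702) → (-7.43,0.39)
v8: (-4,1) → rotate → (-3.11287,-2.70371) → ×s → (-4.90938,-4.26409) → (-4.91,-4.26)

Cross-section at z=6.75: (-4.26,-4.72) (2.26,-6.40) (8.14,2.00) (6.01,4.46) (-4.91,5.36) (-6.72,2.78) (-7.43,0.39) (-4.91,-4.26)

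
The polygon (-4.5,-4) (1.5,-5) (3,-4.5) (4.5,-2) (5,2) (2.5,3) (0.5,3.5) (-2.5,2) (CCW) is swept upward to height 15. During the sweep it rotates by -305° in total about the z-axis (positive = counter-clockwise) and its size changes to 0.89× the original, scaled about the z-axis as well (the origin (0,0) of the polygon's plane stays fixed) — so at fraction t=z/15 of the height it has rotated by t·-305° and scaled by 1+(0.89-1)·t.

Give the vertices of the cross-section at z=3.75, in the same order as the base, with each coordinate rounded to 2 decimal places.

t = z/height = 3.75/15 = 0.25
s = 1 + (scale-1)·z/height = 1 + (0.89-1)·3.75/15 = 0.972500
θ = twist·z/height = -305°·3.75/15 = -76.2500° = -1.330814 rad
cos θ = 0.237686, sin θ = -0.971342 (intermediates below are computed at full precision and shown rounded to 5 d.p.)
v1: (-4.5,-4) → rotate → (-4.95495,3.42030) → ×s → (-4.81869,3.32624) → (-4.82,3.33)
v2: (1.5,-5) → rotate → (-4.50018,-2.64544) → ×s → (-4.37643,-2.57269) → (-4.38,-2.57)
v3: (3,-4.5) → rotate → (-3.65798,-3.98361) → ×s → (-3.55739,-3.87406) → (-3.56,-3.87)
v4: (4.5,-2) → rotate → (-0.87310,-4.84641) → ×s → (-0.84909,-4.71313) → (-0.85,-4.71)
v5: (5,2) → rotate → (3.13111,-4.38134) → ×s → (3.04501,-4.26085) → (3.05,-4.26)
v6: (2.5,3) → rotate → (3.50824,-1.71530) → ×s → (3.41176,-1.66813) → (3.41,-1.67)
v7: (0.5,3.5) → rotate → (3.51854,0.34623) → ×s → (3.42178,0.33671) → (3.42,0.34)
v8: (-2.5,2) → rotate → (1.34847,2.90373) → ×s → (1.31139,2.82387) → (1.31,2.82)

Cross-section at z=3.75: (-4.82,3.33) (-4.38,-2.57) (-3.56,-3.87) (-0.85,-4.71) (3.05,-4.26) (3.41,-1.67) (3.42,0.34) (1.31,2.82)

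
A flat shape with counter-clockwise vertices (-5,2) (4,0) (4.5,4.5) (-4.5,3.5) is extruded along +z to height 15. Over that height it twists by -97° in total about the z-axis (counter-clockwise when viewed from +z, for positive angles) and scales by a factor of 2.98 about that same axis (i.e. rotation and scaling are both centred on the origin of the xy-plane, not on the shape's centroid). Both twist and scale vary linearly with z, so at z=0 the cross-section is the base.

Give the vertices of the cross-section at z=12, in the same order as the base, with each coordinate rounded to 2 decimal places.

Cross-section at z=12: (2.27,13.73) (2.22,-10.09) (13.85,-8.86) (6.34,13.30)

t = z/height = 12/15 = 0.8
s = 1 + (scale-1)·z/height = 1 + (2.98-1)·12/15 = 2.584000
θ = twist·z/height = -97°·12/15 = -77.6000° = -1.354375 rad
cos θ = 0.214735, sin θ = -0.976672 (intermediates below are computed at full precision and shown rounded to 5 d.p.)
v1: (-5,2) → rotate → (0.87967,5.31283) → ×s → (2.27306,13.72836) → (2.27,13.73)
v2: (4,0) → rotate → (0.85894,-3.90669) → ×s → (2.21950,-10.09488) → (2.22,-10.09)
v3: (4.5,4.5) → rotate → (5.36133,-3.42872) → ×s → (13.85369,-8.85980) → (13.85,-8.86)
v4: (-4.5,3.5) → rotate → (2.45204,5.14660) → ×s → (6.33608,13.29881) → (6.34,13.30)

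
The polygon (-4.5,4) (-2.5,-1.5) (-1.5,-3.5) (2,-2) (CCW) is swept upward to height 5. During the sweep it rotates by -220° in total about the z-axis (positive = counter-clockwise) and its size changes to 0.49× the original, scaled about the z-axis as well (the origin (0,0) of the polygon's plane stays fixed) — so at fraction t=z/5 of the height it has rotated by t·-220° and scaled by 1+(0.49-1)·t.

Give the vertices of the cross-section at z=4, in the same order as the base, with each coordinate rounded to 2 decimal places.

t = z/height = 4/5 = 0.8
s = 1 + (scale-1)·z/height = 1 + (0.49-1)·4/5 = 0.592000
θ = twist·z/height = -220°·4/5 = -176.0000° = -3.071779 rad
cos θ = -0.997564, sin θ = -0.069756 (intermediates below are computed at full precision and shown rounded to 5 d.p.)
v1: (-4.5,4) → rotate → (4.76806,-3.67635) → ×s → (2.82269,-2.17640) → (2.82,-2.18)
v2: (-2.5,-1.5) → rotate → (2.38928,1.67074) → ×s → (1.41445,0.98908) → (1.41,0.99)
v3: (-1.5,-3.5) → rotate → (1.25220,3.59611) → ×s → (0.74130,2.12890) → (0.74,2.13)
v4: (2,-2) → rotate → (-2.13464,1.85562) → ×s → (-1.26371,1.09852) → (-1.26,1.10)

Cross-section at z=4: (2.82,-2.18) (1.41,0.99) (0.74,2.13) (-1.26,1.10)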